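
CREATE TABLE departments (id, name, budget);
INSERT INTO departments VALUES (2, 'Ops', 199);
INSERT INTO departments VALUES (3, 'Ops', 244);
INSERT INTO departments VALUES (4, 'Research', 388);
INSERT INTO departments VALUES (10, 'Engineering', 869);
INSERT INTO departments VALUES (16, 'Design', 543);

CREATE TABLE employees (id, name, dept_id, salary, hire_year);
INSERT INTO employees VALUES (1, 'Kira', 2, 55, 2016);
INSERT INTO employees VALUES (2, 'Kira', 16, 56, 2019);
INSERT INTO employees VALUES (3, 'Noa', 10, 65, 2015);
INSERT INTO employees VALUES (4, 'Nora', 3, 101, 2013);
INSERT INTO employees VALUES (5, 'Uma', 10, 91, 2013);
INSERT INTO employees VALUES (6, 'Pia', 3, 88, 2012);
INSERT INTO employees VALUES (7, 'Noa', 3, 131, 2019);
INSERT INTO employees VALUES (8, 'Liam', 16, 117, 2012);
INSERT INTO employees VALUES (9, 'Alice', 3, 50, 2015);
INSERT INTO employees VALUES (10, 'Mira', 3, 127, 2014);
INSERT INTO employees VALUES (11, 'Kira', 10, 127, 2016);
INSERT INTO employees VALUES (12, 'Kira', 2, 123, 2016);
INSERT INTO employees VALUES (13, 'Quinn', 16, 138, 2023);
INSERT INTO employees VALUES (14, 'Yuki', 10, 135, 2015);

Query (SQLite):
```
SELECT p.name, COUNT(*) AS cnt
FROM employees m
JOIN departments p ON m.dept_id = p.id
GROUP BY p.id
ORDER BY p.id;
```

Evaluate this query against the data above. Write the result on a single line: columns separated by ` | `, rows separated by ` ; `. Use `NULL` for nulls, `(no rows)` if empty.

Ops | 2 ; Ops | 5 ; Engineering | 4 ; Design | 3

Join each employees row to its departments via dept_id.
Group joined rows by departments.id; compute COUNT(*) per group.
  2: ids {1, 12} → COUNT(*)=2
  3: ids {4, 6, 7, 9, 10} → COUNT(*)=5
  10: ids {3, 5, 11, 14} → COUNT(*)=4
  16: ids {2, 8, 13} → COUNT(*)=3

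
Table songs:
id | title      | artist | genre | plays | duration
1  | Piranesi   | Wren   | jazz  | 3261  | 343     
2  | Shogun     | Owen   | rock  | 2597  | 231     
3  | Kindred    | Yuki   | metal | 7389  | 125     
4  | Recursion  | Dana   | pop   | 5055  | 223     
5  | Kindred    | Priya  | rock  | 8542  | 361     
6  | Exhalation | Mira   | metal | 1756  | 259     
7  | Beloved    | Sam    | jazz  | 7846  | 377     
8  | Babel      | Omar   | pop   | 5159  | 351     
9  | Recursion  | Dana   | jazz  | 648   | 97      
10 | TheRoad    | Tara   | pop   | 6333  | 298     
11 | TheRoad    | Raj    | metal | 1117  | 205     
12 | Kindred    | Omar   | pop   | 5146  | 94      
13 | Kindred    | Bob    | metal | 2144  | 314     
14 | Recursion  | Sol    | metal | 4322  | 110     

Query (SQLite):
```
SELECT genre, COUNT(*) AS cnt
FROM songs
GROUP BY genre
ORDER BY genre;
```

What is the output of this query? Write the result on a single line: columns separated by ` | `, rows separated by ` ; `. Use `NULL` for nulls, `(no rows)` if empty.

Partition songs by genre; compute COUNT(*) within each group.
  jazz: ids {1, 7, 9} → COUNT(*)=3
  metal: ids {3, 6, 11, 13, 14} → COUNT(*)=5
  pop: ids {4, 8, 10, 12} → COUNT(*)=4
  rock: ids {2, 5} → COUNT(*)=2

jazz | 3 ; metal | 5 ; pop | 4 ; rock | 2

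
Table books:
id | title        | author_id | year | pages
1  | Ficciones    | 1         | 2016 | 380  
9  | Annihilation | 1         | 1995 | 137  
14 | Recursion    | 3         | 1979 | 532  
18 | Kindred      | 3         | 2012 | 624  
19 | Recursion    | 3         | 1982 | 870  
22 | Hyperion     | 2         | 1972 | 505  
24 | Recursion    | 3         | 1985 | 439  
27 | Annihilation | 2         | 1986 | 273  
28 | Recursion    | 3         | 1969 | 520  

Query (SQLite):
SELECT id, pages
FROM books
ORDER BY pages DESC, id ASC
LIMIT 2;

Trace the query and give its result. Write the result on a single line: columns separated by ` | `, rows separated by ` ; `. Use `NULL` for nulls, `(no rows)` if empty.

Sort by pages desc, tiebreak id asc: (870, id=19), (624, id=18), (532, id=14), (520, id=28), (505, id=22) …. Take first 2.

19 | 870 ; 18 | 624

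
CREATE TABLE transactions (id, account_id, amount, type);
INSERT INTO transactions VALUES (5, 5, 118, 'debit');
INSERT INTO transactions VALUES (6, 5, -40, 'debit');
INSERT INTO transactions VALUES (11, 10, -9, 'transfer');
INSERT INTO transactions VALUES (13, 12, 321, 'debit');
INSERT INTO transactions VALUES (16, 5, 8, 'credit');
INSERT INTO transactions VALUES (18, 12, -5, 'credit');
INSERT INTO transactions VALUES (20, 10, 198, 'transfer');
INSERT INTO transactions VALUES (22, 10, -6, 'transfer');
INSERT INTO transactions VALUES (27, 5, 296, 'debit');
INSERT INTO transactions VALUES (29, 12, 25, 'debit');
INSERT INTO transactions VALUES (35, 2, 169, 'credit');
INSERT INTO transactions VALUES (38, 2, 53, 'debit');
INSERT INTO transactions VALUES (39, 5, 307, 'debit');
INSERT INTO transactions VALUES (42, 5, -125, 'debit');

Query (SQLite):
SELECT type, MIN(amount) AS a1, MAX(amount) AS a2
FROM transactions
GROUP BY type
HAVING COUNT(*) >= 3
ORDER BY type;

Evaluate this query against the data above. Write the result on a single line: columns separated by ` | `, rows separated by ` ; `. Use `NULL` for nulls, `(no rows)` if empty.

Group transactions by type.
Per group compute: MIN(amount), MAX(amount).
HAVING: drop groups with fewer than 3 rows.
  credit: ids {16, 18, 35} → MIN(amount)=-5, MAX(amount)=169
  debit: ids {5, 6, 13, 27, 29, 38, 39, 42} → MIN(amount)=-125, MAX(amount)=321
  transfer: ids {11, 20, 22} → MIN(amount)=-9, MAX(amount)=198

credit | -5 | 169 ; debit | -125 | 321 ; transfer | -9 | 198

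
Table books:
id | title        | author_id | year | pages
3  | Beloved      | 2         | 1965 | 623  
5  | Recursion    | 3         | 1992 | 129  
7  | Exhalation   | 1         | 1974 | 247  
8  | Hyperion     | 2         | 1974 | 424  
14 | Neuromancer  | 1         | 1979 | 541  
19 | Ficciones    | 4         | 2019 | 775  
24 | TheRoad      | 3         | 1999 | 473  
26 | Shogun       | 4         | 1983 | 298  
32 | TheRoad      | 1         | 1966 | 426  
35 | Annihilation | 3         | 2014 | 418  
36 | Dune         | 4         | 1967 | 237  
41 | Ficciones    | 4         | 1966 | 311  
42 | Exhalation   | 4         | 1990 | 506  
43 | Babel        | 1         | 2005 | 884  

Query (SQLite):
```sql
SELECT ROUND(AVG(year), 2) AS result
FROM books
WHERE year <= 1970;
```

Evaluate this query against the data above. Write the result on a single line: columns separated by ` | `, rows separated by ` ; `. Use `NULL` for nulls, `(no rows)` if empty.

Rows where year <= 1970 → year values: [1965, 1966, 1967, 1966].
AVG = 7864 / 4 (rounded to 2 dp).

1966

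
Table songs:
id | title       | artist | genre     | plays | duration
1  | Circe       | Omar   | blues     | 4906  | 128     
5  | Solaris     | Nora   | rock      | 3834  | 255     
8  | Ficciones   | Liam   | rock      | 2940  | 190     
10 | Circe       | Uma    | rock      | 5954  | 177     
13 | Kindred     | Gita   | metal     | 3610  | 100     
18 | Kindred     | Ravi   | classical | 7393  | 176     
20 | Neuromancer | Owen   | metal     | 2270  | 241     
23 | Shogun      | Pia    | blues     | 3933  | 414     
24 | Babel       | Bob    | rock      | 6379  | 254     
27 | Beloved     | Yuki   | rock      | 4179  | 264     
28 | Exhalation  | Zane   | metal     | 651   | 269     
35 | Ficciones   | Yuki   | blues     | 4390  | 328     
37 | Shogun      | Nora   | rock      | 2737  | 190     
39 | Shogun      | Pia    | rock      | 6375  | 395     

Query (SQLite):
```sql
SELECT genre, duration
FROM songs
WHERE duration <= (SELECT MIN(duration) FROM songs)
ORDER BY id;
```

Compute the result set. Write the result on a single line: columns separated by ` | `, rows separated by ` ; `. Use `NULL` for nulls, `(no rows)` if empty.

metal | 100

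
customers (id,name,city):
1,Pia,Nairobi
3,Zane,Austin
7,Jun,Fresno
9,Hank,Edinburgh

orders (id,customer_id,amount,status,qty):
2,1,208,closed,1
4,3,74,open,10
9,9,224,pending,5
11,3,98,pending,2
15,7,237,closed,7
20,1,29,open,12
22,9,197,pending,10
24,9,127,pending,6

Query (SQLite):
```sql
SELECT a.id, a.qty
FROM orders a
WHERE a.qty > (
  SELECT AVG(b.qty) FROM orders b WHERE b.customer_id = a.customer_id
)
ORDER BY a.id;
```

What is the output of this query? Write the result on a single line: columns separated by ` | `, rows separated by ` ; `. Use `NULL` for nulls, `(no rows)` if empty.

For each orders row a, compute AVG(qty) over rows sharing a.customer_id.
Keep row a if a.qty > that per-group AVG.
  customer_id=1: AVG(qty) = 6.5
  customer_id=3: AVG(qty) = 6.0
  customer_id=7: AVG(qty) = 7.0
  customer_id=9: AVG(qty) = 7.0

4 | 10 ; 20 | 12 ; 22 | 10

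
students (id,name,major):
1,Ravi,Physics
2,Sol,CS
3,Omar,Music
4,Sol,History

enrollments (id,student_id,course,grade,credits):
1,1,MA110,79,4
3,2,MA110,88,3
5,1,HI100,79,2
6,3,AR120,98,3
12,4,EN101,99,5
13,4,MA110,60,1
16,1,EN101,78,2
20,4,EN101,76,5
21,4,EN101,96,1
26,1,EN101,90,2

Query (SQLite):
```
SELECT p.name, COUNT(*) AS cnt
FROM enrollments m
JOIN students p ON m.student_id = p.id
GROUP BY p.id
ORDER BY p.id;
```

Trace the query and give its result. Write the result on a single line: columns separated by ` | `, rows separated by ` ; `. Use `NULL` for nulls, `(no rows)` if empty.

Join each enrollments row to its students via student_id.
Group joined rows by students.id; compute COUNT(*) per group.
  1: ids {1, 5, 16, 26} → COUNT(*)=4
  2: ids {3} → COUNT(*)=1
  3: ids {6} → COUNT(*)=1
  4: ids {12, 13, 20, 21} → COUNT(*)=4

Ravi | 4 ; Sol | 1 ; Omar | 1 ; Sol | 4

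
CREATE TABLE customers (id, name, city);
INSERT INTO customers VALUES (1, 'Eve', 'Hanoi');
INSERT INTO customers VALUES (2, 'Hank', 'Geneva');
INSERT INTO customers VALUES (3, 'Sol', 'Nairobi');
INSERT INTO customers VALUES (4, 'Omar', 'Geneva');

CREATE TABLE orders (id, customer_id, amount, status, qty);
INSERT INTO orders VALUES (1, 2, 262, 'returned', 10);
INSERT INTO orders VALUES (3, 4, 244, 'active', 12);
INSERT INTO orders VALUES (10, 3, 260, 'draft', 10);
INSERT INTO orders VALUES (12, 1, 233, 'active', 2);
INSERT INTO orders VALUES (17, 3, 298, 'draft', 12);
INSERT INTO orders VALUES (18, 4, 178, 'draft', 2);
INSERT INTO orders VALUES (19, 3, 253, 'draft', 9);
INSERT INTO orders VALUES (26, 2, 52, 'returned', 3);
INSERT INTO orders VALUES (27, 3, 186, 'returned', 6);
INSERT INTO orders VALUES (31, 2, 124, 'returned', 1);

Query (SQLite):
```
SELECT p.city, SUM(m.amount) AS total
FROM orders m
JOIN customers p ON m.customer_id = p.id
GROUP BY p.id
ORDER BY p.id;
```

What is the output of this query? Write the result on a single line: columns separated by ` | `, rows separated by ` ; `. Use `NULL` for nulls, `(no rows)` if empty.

Join each orders row to its customers via customer_id.
Group joined rows by customers.id; compute SUM(m.amount) per group.
  1: ids {12} → SUM(m.amount)=233
  2: ids {1, 26, 31} → SUM(m.amount)=438
  3: ids {10, 17, 19, 27} → SUM(m.amount)=997
  4: ids {3, 18} → SUM(m.amount)=422

Hanoi | 233 ; Geneva | 438 ; Nairobi | 997 ; Geneva | 422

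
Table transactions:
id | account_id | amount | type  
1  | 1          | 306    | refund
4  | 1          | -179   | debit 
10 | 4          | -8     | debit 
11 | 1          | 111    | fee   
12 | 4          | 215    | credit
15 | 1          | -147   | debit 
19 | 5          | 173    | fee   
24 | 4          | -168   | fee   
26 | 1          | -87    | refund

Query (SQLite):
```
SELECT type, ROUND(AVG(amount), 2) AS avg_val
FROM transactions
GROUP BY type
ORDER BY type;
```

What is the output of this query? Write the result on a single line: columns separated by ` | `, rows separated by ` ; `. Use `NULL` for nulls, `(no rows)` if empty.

Partition transactions by type; compute ROUND(AVG(amount), 2) within each group.
  credit: ids {12} → ROUND(AVG(amount), 2)=215
  debit: ids {4, 10, 15} → ROUND(AVG(amount), 2)=-111.33
  fee: ids {11, 19, 24} → ROUND(AVG(amount), 2)=38.67
  refund: ids {1, 26} → ROUND(AVG(amount), 2)=109.5

credit | 215 ; debit | -111.33 ; fee | 38.67 ; refund | 109.5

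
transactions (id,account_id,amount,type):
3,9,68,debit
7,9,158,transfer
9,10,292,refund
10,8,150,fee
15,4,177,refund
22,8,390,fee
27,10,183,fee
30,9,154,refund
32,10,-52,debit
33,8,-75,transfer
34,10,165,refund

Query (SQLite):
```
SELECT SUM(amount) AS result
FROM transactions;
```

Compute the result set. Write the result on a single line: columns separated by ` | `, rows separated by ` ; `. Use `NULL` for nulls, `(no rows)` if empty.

1610

All amount values: [68, 158, 292, 150, 177, 390, 183, 154, -52, -75, 165].
SUM of non-NULL values = 1610.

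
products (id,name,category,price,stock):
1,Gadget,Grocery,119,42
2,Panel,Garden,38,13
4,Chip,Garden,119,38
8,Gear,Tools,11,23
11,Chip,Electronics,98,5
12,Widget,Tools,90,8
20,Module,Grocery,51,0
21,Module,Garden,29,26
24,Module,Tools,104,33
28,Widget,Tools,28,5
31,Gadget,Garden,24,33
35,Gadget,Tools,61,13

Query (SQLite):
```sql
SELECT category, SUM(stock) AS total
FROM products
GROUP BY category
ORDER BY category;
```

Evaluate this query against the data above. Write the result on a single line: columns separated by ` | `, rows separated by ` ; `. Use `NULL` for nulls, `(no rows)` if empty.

Electronics | 5 ; Garden | 110 ; Grocery | 42 ; Tools | 82

Partition products by category; compute SUM(stock) within each group.
  Electronics: ids {11} → SUM(stock)=5
  Garden: ids {2, 4, 21, 31} → SUM(stock)=110
  Grocery: ids {1, 20} → SUM(stock)=42
  Tools: ids {8, 12, 24, 28, 35} → SUM(stock)=82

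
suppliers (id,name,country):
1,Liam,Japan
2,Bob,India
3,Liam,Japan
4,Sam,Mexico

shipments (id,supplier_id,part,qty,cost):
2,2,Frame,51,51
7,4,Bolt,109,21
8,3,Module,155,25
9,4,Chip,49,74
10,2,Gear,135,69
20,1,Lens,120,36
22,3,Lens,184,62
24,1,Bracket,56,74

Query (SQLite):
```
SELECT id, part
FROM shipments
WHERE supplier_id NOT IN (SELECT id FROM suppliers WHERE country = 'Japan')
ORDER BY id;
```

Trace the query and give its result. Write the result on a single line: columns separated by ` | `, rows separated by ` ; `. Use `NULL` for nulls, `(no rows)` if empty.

Inner query: suppliers.id where country = 'Japan'.
Outer: keep shipments rows whose supplier_id is not in that set.
Inner query → {1, 3}

2 | Frame ; 7 | Bolt ; 9 | Chip ; 10 | Gear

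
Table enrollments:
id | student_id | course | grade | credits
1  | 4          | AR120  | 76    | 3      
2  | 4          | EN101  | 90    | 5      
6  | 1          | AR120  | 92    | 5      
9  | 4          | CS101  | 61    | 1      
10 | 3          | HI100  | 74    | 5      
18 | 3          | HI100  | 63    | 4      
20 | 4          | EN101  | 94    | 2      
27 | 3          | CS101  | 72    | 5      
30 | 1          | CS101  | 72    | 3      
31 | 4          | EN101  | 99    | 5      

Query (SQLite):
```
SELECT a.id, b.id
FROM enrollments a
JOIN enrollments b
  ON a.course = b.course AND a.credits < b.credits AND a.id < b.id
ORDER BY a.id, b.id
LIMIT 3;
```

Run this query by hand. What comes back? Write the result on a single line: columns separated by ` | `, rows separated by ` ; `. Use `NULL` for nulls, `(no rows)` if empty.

Pairs (a,b) with same course, a.credits < b.credits, a.id < b.id.
course groups: AR120:{1,6} CS101:{9,27,30} EN101:{2,20,31} HI100:{10,18}
Ordered by (a.id, b.id); first 3.

1 | 6 ; 9 | 27 ; 9 | 30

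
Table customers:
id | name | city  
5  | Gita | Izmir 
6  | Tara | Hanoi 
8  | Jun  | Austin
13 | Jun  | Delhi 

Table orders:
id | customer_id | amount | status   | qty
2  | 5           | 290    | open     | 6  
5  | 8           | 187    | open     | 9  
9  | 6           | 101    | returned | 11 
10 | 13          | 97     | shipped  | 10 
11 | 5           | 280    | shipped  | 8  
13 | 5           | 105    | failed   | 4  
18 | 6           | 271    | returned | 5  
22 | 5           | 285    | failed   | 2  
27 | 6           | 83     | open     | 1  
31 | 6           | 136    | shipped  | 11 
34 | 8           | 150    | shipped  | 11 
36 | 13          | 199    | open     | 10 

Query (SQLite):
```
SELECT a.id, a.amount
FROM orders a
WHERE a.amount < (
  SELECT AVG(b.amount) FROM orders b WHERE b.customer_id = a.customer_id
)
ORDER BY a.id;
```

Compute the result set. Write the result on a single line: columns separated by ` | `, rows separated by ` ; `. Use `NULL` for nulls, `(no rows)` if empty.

9 | 101 ; 10 | 97 ; 13 | 105 ; 27 | 83 ; 31 | 136 ; 34 | 150

For each orders row a, compute AVG(amount) over rows sharing a.customer_id.
Keep row a if a.amount < that per-group AVG.
  customer_id=5: AVG(amount) = 240.0
  customer_id=6: AVG(amount) = 147.75
  customer_id=8: AVG(amount) = 168.5
  customer_id=13: AVG(amount) = 148.0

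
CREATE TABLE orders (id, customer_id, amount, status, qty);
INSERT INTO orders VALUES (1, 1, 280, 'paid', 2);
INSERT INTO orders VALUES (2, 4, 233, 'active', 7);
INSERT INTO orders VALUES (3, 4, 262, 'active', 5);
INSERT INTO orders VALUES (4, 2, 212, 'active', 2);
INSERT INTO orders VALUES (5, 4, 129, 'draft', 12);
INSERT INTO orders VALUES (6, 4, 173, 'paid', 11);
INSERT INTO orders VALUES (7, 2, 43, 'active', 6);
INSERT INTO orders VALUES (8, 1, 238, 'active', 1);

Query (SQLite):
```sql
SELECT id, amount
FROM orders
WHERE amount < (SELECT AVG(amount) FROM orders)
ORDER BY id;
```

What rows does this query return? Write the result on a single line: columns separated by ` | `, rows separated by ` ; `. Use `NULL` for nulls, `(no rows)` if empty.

Scalar subquery: AVG(amount) over all orders rows = 196.25.
Keep rows where amount < that value.

5 | 129 ; 6 | 173 ; 7 | 43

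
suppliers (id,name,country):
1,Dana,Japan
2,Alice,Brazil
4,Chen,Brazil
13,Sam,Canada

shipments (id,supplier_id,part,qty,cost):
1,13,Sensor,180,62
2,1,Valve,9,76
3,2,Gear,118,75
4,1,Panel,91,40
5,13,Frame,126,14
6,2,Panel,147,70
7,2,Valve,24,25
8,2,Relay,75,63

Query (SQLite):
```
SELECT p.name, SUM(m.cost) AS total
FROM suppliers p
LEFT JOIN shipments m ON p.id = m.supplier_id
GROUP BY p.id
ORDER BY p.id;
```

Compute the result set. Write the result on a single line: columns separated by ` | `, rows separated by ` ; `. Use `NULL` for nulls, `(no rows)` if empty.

Dana | 116 ; Alice | 233 ; Chen | NULL ; Sam | 76

LEFT JOIN keeps every suppliers row; unmatched ones get NULL for shipments columns.
Group by suppliers.id and compute SUM(m.cost). SUM over an all-NULL group is NULL.
  1: ids {2, 4} → SUM(m.cost)=116
  2: ids {3, 6, 7, 8} → SUM(m.cost)=233
  4: ids {—} → SUM(m.cost)=NULL
  13: ids {1, 5} → SUM(m.cost)=76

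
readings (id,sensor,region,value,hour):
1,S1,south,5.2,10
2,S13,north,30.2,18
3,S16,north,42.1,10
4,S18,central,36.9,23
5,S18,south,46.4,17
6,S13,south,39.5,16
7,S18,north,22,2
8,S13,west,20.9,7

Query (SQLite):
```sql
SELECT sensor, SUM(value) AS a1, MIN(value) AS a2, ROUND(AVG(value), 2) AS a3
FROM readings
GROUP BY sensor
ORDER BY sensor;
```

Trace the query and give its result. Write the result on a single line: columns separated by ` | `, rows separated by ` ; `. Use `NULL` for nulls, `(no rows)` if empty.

Group readings by sensor.
Per group compute: SUM(value), MIN(value), ROUND(AVG(value), 2).
  S1: ids {1} → SUM(value)=5.2, MIN(value)=5.2, ROUND(AVG(value), 2)=5.2
  S13: ids {2, 6, 8} → SUM(value)=90.6, MIN(value)=20.9, ROUND(AVG(value), 2)=30.2
  S16: ids {3} → SUM(value)=42.1, MIN(value)=42.1, ROUND(AVG(value), 2)=42.1
  S18: ids {4, 5, 7} → SUM(value)=105.3, MIN(value)=22, ROUND(AVG(value), 2)=35.1

S1 | 5.2 | 5.2 | 5.2 ; S13 | 90.6 | 20.9 | 30.2 ; S16 | 42.1 | 42.1 | 42.1 ; S18 | 105.3 | 22 | 35.1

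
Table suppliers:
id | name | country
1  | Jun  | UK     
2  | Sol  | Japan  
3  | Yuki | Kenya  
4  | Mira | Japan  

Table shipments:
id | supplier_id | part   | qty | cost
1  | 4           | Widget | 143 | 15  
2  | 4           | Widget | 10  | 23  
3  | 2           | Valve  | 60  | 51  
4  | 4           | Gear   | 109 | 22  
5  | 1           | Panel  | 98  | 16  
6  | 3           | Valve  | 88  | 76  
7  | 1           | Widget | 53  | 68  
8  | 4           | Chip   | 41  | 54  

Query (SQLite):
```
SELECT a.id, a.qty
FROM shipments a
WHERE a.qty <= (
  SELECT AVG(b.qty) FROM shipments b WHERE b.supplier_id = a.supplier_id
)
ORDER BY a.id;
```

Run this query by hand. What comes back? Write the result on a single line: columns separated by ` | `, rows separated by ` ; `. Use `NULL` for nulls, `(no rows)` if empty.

For each shipments row a, compute AVG(qty) over rows sharing a.supplier_id.
Keep row a if a.qty <= that per-group AVG.
  supplier_id=1: AVG(qty) = 75.5
  supplier_id=2: AVG(qty) = 60.0
  supplier_id=3: AVG(qty) = 88.0
  supplier_id=4: AVG(qty) = 75.75

2 | 10 ; 3 | 60 ; 6 | 88 ; 7 | 53 ; 8 | 41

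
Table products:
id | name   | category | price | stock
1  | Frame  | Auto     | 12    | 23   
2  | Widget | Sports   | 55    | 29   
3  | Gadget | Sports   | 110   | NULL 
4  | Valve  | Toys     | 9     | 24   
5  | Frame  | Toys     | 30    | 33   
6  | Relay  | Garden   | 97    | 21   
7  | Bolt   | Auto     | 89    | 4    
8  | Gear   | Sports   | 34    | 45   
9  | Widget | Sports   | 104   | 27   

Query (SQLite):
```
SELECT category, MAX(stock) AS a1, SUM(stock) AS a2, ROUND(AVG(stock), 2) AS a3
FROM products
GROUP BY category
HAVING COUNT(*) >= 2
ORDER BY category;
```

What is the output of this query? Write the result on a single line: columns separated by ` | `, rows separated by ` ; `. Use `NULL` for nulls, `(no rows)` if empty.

Group products by category.
Per group compute: MAX(stock), SUM(stock), ROUND(AVG(stock), 2).
HAVING: drop groups with fewer than 2 rows.
  Auto: ids {1, 7} → MAX(stock)=23, SUM(stock)=27, ROUND(AVG(stock), 2)=13.5
  Garden: ids {6} → MAX(stock)=21, SUM(stock)=21, ROUND(AVG(stock), 2)=21
  Sports: ids {2, 3, 8, 9} → MAX(stock)=45, SUM(stock)=101, ROUND(AVG(stock), 2)=33.67
  Toys: ids {4, 5} → MAX(stock)=33, SUM(stock)=57, ROUND(AVG(stock), 2)=28.5

Auto | 23 | 27 | 13.5 ; Sports | 45 | 101 | 33.67 ; Toys | 33 | 57 | 28.5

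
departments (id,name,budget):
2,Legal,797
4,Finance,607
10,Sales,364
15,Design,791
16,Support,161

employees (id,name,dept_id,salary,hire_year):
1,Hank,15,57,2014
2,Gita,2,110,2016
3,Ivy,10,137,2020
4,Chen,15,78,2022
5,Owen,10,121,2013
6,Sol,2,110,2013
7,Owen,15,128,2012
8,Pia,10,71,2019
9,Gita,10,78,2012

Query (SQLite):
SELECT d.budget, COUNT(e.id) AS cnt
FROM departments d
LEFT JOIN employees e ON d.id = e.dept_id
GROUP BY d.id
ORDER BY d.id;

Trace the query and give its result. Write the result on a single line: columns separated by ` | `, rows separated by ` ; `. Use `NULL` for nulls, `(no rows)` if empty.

797 | 2 ; 607 | 0 ; 364 | 4 ; 791 | 3 ; 161 | 0

LEFT JOIN keeps every departments row; unmatched ones get NULL for employees columns.
Group by departments.id and compute COUNT(e.id). COUNT(col) of an all-NULL group is 0.
  2: ids {2, 6} → COUNT(e.id)=2
  4: ids {—} → COUNT(e.id)=0
  10: ids {3, 5, 8, 9} → COUNT(e.id)=4
  15: ids {1, 4, 7} → COUNT(e.id)=3
  16: ids {—} → COUNT(e.id)=0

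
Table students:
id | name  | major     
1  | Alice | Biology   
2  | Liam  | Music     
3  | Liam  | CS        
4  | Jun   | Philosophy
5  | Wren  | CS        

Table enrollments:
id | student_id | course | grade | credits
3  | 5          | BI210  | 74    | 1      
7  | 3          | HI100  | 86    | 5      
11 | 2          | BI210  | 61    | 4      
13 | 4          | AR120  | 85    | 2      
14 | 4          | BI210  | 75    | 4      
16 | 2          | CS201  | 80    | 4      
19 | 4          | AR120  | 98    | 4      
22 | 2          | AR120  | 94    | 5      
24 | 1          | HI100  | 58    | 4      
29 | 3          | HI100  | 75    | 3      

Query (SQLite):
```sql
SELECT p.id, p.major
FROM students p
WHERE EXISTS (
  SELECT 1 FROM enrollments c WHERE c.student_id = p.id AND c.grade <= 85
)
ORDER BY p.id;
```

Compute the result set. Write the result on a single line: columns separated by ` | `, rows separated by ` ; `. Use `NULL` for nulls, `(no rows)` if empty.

1 | Biology ; 2 | Music ; 3 | CS ; 4 | Philosophy ; 5 | CS

For each students row, check whether any enrollments with matching student_id has grade <= 85.
Keep rows where that is true.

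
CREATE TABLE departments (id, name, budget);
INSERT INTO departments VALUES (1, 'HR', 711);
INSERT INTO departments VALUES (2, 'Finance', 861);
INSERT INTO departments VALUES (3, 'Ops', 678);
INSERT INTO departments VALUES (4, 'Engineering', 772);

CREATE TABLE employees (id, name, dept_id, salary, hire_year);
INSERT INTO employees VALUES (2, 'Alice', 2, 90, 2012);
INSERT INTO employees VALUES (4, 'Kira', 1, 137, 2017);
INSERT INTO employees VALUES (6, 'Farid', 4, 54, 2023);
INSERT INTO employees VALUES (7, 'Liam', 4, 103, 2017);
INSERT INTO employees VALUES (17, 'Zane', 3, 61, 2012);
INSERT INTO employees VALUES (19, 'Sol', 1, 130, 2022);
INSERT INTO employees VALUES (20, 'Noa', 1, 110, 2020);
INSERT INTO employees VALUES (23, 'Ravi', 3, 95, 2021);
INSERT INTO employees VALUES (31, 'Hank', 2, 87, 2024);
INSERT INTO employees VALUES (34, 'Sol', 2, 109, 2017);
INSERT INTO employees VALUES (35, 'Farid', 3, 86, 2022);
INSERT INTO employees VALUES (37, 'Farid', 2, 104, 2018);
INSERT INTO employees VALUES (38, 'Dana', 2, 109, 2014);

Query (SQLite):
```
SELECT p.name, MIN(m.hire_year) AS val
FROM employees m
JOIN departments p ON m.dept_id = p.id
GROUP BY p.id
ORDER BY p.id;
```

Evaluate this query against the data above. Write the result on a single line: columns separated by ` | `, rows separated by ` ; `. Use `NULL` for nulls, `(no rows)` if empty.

Join each employees row to its departments via dept_id.
Group joined rows by departments.id; compute MIN(m.hire_year) per group.
  1: ids {4, 19, 20} → MIN(m.hire_year)=2017
  2: ids {2, 31, 34, 37, 38} → MIN(m.hire_year)=2012
  3: ids {17, 23, 35} → MIN(m.hire_year)=2012
  4: ids {6, 7} → MIN(m.hire_year)=2017

HR | 2017 ; Finance | 2012 ; Ops | 2012 ; Engineering | 2017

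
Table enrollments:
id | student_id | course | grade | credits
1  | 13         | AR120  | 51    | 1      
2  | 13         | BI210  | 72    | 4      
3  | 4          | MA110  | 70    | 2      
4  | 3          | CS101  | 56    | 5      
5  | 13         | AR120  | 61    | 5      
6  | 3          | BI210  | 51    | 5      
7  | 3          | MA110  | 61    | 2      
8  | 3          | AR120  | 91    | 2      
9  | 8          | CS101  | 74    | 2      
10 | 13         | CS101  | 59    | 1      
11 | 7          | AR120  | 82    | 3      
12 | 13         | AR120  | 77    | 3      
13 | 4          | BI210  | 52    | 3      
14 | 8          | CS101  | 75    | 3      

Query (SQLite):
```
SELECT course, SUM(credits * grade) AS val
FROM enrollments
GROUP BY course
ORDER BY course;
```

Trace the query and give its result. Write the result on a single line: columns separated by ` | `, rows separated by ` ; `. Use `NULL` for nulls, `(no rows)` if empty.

For each row compute credits * grade.
Group by course; take SUM of the expression per group.
  AR120: ids {1, 5, 8, 11, 12} → SUM(credits * grade)=1015
  BI210: ids {2, 6, 13} → SUM(credits * grade)=699
  CS101: ids {4, 9, 10, 14} → SUM(credits * grade)=712
  MA110: ids {3, 7} → SUM(credits * grade)=262

AR120 | 1015 ; BI210 | 699 ; CS101 | 712 ; MA110 | 262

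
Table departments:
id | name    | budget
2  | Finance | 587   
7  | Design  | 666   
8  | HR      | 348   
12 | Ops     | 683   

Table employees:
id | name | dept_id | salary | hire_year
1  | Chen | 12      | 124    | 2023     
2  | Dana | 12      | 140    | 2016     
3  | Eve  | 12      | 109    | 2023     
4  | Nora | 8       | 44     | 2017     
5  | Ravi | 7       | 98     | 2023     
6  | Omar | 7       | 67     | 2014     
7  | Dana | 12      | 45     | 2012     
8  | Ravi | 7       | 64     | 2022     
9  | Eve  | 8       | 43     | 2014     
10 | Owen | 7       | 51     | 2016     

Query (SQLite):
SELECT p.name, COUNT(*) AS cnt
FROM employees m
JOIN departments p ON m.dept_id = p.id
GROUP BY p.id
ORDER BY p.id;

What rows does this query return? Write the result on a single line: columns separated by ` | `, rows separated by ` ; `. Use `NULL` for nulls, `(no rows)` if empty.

Design | 4 ; HR | 2 ; Ops | 4

Join each employees row to its departments via dept_id.
Group joined rows by departments.id; compute COUNT(*) per group.
  7: ids {5, 6, 8, 10} → COUNT(*)=4
  8: ids {4, 9} → COUNT(*)=2
  12: ids {1, 2, 3, 7} → COUNT(*)=4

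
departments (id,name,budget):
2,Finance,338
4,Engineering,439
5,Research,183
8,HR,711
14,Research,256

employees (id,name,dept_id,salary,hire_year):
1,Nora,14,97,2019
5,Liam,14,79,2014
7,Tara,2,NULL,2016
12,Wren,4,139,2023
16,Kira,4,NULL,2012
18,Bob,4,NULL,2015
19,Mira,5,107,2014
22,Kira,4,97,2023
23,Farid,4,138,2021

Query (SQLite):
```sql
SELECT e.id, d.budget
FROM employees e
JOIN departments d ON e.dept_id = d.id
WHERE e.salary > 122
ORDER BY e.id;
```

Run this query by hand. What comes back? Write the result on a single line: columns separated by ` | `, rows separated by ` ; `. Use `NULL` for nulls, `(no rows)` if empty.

12 | 439 ; 23 | 439

Each employees row matches the departments row where dept_id = departments.id.
Then keep rows with e.salary > 122.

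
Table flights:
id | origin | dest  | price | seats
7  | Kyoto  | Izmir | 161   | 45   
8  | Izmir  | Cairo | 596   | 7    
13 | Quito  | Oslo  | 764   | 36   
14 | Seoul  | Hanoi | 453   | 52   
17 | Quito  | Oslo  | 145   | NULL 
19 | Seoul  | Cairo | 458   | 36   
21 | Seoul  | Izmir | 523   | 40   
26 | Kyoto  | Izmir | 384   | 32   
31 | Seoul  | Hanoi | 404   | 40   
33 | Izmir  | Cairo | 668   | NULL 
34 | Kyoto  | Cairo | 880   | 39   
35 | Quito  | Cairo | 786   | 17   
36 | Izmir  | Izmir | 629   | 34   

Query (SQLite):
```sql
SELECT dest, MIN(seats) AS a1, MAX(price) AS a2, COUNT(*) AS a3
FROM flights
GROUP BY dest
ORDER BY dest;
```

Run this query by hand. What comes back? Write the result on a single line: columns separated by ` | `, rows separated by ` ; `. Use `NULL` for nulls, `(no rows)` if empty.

Cairo | 7 | 880 | 5 ; Hanoi | 40 | 453 | 2 ; Izmir | 32 | 629 | 4 ; Oslo | 36 | 764 | 2

Group flights by dest.
Per group compute: MIN(seats), MAX(price), COUNT(*).
  Cairo: ids {8, 19, 33, 34, 35} → MIN(seats)=7, MAX(price)=880, COUNT(*)=5
  Hanoi: ids {14, 31} → MIN(seats)=40, MAX(price)=453, COUNT(*)=2
  Izmir: ids {7, 21, 26, 36} → MIN(seats)=32, MAX(price)=629, COUNT(*)=4
  Oslo: ids {13, 17} → MIN(seats)=36, MAX(price)=764, COUNT(*)=2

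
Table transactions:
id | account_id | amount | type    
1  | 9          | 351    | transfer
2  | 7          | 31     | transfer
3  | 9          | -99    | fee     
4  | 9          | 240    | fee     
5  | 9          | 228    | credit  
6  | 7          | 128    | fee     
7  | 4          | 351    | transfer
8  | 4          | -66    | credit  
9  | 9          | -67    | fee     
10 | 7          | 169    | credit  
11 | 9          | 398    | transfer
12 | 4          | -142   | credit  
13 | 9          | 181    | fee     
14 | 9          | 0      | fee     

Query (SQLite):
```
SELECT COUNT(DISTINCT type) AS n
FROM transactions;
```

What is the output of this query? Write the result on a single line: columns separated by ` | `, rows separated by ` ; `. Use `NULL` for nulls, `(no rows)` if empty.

Count distinct non-NULL type values.

3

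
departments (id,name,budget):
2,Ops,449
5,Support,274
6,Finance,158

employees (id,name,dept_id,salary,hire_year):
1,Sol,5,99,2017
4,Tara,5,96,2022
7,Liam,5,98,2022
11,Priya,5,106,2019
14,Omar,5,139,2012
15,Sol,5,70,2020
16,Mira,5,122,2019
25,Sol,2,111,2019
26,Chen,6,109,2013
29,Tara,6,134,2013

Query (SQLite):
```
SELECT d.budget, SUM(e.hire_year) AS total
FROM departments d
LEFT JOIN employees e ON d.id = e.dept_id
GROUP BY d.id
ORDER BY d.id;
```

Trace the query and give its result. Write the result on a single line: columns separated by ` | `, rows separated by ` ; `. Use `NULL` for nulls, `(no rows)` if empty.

LEFT JOIN keeps every departments row; unmatched ones get NULL for employees columns.
Group by departments.id and compute SUM(e.hire_year). SUM over an all-NULL group is NULL.
  2: ids {25} → SUM(e.hire_year)=2019
  5: ids {1, 4, 7, 11, 14, 15, 16} → SUM(e.hire_year)=14131
  6: ids {26, 29} → SUM(e.hire_year)=4026

449 | 2019 ; 274 | 14131 ; 158 | 4026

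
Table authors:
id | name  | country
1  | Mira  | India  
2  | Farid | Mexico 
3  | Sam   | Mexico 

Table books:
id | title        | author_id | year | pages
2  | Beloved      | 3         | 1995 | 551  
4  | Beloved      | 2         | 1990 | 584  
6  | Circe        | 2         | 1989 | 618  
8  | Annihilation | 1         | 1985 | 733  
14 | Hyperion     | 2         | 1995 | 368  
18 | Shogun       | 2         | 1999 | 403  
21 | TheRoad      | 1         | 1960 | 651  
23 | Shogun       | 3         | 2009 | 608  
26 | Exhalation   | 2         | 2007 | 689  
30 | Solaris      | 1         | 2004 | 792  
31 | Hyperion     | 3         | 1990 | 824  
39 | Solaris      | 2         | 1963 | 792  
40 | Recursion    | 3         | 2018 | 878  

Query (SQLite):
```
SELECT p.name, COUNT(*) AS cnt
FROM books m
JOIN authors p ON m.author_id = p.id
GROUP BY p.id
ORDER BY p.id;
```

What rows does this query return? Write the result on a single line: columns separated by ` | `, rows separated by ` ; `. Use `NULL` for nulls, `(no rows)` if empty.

Mira | 3 ; Farid | 6 ; Sam | 4

Join each books row to its authors via author_id.
Group joined rows by authors.id; compute COUNT(*) per group.
  1: ids {8, 21, 30} → COUNT(*)=3
  2: ids {4, 6, 14, 18, 26, 39} → COUNT(*)=6
  3: ids {2, 23, 31, 40} → COUNT(*)=4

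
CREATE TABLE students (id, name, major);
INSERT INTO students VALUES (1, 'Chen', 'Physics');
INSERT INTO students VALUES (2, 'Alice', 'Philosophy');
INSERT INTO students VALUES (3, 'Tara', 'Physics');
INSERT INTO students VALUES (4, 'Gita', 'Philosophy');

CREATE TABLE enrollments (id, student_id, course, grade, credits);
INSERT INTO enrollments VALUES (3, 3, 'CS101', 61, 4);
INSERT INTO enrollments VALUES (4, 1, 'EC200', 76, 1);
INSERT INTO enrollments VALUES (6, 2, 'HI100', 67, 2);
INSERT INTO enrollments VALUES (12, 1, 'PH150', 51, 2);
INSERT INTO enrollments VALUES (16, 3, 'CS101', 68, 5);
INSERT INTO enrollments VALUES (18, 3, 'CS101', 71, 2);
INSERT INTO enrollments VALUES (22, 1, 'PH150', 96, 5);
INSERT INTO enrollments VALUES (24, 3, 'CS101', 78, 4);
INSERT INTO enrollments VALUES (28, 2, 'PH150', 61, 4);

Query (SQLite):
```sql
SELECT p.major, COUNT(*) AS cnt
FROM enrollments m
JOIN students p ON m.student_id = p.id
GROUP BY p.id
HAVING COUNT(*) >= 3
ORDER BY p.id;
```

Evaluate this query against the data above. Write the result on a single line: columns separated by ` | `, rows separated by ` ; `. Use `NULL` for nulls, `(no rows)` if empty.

Physics | 3 ; Physics | 4

Join each enrollments row to its students via student_id.
Group joined rows by students.id; compute COUNT(*) per group.
HAVING: keep groups with count ≥ 3.
  1: ids {4, 12, 22} → COUNT(*)=3
  2: ids {6, 28} → COUNT(*)=2
  3: ids {3, 16, 18, 24} → COUNT(*)=4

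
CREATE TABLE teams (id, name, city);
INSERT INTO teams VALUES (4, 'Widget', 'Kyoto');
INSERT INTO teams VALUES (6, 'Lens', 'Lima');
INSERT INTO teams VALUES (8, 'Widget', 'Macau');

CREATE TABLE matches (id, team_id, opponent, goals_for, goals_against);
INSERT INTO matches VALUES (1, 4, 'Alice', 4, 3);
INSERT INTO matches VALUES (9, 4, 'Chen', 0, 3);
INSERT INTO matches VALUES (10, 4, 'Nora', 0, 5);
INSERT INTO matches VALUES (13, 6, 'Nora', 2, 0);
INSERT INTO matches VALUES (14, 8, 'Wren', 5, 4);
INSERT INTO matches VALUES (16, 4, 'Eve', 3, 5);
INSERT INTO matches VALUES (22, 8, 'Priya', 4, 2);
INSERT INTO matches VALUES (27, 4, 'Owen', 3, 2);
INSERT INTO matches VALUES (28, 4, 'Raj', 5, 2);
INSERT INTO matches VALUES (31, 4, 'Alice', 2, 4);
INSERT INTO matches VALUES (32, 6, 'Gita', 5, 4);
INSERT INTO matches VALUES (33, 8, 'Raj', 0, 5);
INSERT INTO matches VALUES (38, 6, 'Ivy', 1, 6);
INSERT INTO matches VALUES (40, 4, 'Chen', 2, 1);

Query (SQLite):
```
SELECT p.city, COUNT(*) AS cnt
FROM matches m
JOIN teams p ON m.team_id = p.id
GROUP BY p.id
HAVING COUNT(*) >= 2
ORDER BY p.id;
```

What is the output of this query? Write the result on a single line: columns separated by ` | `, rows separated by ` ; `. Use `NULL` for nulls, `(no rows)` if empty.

Join each matches row to its teams via team_id.
Group joined rows by teams.id; compute COUNT(*) per group.
HAVING: keep groups with count ≥ 2.
  4: ids {1, 9, 10, 16, 27, 28, 31, 40} → COUNT(*)=8
  6: ids {13, 32, 38} → COUNT(*)=3
  8: ids {14, 22, 33} → COUNT(*)=3

Kyoto | 8 ; Lima | 3 ; Macau | 3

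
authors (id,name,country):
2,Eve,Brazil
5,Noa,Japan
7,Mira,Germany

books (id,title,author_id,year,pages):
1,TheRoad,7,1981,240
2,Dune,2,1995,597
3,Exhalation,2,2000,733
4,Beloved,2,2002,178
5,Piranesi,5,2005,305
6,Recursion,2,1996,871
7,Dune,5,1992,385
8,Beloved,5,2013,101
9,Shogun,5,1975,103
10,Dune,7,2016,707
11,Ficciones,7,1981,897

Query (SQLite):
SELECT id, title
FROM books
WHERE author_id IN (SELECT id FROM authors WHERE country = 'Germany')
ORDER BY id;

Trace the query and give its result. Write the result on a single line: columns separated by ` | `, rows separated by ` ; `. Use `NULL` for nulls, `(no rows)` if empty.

1 | TheRoad ; 10 | Dune ; 11 | Ficciones

Inner query: authors.id where country = 'Germany'.
Outer: keep books rows whose author_id is in that set.
Inner query → {7}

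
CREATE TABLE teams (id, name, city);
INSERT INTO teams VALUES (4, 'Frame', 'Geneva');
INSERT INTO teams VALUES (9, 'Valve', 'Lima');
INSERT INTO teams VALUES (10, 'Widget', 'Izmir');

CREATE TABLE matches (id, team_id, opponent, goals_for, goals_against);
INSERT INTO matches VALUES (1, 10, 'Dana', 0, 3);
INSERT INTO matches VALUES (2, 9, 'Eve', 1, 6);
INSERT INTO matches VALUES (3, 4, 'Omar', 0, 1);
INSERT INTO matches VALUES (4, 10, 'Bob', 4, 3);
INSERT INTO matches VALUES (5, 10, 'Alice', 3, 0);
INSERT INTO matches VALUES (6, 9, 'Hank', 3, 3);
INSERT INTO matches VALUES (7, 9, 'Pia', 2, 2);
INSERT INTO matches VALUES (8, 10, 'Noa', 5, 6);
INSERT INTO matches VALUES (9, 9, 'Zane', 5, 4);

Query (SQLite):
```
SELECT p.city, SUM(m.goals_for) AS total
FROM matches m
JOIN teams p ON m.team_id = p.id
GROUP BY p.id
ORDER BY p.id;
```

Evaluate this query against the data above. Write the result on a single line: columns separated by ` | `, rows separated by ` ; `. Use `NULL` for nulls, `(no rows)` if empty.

Join each matches row to its teams via team_id.
Group joined rows by teams.id; compute SUM(m.goals_for) per group.
  4: ids {3} → SUM(m.goals_for)=0
  9: ids {2, 6, 7, 9} → SUM(m.goals_for)=11
  10: ids {1, 4, 5, 8} → SUM(m.goals_for)=12

Geneva | 0 ; Lima | 11 ; Izmir | 12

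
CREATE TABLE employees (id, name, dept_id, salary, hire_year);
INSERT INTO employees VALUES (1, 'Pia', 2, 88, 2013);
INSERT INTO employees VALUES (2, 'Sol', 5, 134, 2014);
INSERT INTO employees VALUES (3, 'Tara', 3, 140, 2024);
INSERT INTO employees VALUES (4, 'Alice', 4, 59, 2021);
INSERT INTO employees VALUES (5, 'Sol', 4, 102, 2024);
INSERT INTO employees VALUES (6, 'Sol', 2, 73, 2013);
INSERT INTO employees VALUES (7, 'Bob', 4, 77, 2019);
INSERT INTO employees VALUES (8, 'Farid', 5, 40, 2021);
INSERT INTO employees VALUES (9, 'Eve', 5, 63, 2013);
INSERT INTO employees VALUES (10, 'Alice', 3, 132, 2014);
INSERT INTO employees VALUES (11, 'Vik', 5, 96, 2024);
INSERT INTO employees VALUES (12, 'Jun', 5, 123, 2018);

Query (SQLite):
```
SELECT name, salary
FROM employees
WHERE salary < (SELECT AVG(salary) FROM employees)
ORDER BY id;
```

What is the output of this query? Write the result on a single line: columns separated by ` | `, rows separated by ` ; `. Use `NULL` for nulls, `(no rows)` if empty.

Pia | 88 ; Alice | 59 ; Sol | 73 ; Bob | 77 ; Farid | 40 ; Eve | 63

Scalar subquery: AVG(salary) over all employees rows = 93.916667 (≈; comparison uses full precision).
Keep rows where salary < that value.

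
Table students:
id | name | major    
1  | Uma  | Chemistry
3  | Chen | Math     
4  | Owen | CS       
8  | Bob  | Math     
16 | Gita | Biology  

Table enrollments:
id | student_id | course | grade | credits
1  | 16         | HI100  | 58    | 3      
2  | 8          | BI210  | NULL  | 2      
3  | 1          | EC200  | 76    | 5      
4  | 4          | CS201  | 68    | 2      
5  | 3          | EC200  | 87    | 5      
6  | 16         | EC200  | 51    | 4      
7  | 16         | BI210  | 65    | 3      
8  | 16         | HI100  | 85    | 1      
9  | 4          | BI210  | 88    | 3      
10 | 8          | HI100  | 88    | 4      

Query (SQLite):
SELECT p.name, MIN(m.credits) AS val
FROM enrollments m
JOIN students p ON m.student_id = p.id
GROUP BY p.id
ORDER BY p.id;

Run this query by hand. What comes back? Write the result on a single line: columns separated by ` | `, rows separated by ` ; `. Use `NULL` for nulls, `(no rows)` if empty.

Uma | 5 ; Chen | 5 ; Owen | 2 ; Bob | 2 ; Gita | 1

Join each enrollments row to its students via student_id.
Group joined rows by students.id; compute MIN(m.credits) per group.
  1: ids {3} → MIN(m.credits)=5
  3: ids {5} → MIN(m.credits)=5
  4: ids {4, 9} → MIN(m.credits)=2
  8: ids {2, 10} → MIN(m.credits)=2
  16: ids {1, 6, 7, 8} → MIN(m.credits)=1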